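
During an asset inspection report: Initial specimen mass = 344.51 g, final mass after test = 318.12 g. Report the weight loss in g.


Weight loss = initial − final
WL = 344.51 − 318.12 = 26.39 g

26.39 g


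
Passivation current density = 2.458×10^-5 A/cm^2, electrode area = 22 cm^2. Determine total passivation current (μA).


I = i_pass * A, then convert A → μA (×10^6)
I = 2.458×10^-5 * 22 * 10^6 = 540.76 μA

540.76 μA


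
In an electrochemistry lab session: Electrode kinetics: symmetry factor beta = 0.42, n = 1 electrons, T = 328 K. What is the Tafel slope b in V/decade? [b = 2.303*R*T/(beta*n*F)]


Apply the Tafel slope relation: b = 2.303*R*T/(beta*n*F)
Numerator: 2.303 * 8.314 * 328 = 6280.26
Denominator: 0.42 * 1 * 96485 = 40523.7
b = 6280.26 / 40523.7 = 0.155 V/decade

0.155 V/decade


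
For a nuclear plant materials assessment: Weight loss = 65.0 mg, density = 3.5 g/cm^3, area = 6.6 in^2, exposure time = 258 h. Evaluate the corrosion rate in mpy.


Apply the mpy weight-loss relation: CR = 534 * W / (D * A * T)
Numerator: 534 * 65.0 = 34710.0
Denominator: 3.5 * 6.6 * 258 = 5959.8
CR = 34710.0 / 5959.8 = 5.824 mpy

5.824 mpy


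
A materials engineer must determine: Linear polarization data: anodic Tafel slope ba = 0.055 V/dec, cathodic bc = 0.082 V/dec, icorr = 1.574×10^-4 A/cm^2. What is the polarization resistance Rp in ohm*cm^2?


Apply the Stern-Geary equation: Rp = ba*bc / (2.303*icorr*(ba+bc))
ba*bc = 0.055*0.082 = 0.00451
ba+bc = 0.137; 2.303*icorr*(ba+bc) = 2.303*1.574×10^-4*0.137 = 4.9661431×10^-5
Rp = 0.00451 / 4.9661431×10^-5 = 90.8 ohm*cm^2

90.8 ohm*cm^2


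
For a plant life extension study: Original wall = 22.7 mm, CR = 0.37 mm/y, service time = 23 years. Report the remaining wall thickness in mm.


Remaining wall = original − CR × time
t = 22.7 − 0.37*23 = 22.7 − 8.51 = 14.19 mm

14.19 mm


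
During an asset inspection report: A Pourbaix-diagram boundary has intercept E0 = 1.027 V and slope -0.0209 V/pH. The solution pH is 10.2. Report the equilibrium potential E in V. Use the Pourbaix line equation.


Apply the Pourbaix line equation: E = E0 + slope*pH
E = 1.027 + (-0.0209)*10.2 = 1.027 + (-0.21318) = 0.81382 V
Rounded to 4 decimal places: E = 0.8138 V

0.8138 V


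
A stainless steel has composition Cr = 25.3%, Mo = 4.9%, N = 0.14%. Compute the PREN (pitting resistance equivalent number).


Apply the PREN formula: PREN = Cr + 3.3*Mo + 16*N
PREN = 25.3 + 3.3*4.9 + 16*0.14
PREN = 25.3 + 16.17 + 2.24 = 43.71

43.71


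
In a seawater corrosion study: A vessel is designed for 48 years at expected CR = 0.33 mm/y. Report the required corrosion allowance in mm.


Corrosion allowance = CR × design life
CA = 0.33 * 48 = 15.84 mm

15.84 mm


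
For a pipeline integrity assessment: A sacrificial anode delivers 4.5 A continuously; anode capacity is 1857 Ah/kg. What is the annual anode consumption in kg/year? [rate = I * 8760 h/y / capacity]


Annual consumption = current * hours per year / capacity
Rate = 4.5 * 8760 / 1857 = 21.2 kg/year

21.2 kg/year


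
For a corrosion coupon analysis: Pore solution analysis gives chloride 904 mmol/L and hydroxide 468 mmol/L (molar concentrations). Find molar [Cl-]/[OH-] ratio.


Threshold parameter = [Cl-] / [OH-] (molar basis; both in mmol/L, so units cancel)
Ratio = 904 / 468 = 1.93

1.93


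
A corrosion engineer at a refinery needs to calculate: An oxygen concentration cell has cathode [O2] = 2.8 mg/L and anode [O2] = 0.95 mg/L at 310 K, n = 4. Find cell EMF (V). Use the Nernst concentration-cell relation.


Apply the Nernst concentration-cell relation: E = (RT/nF)*ln(C_cathode/C_anode)
RT/nF = 8.314*310/(4*96485) = 0.00667808 V
ln(2.8/0.95) = 1.08091
E = 0.00667808 * 1.08091 = 0.00722 V

0.00722 V


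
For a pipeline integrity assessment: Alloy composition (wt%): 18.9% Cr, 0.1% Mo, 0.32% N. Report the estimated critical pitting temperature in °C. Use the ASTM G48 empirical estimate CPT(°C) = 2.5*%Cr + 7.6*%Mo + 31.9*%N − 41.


Apply the ASTM G48 empirical CPT estimate: CPT(°C) = 2.5*%Cr + 7.6*%Mo + 31.9*%N − 41
2.5*18.9 = 47.25; 7.6*0.1 = 0.76; 31.9*0.32 = 10.208
CPT = 47.25 + 0.76 + 10.208 − 41 = 17.218 °C
Rounded to 0.1 °C: CPT ≈ 17.2 °C

17.2 °C


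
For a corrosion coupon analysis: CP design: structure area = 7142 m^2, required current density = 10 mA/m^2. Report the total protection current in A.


I = area * current density, then convert mA → A (÷1000)
I = 7142 * 10 / 1000 = 71.42 A

71.42 A


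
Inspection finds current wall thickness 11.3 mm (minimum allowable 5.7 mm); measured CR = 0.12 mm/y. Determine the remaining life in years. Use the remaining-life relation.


Apply the remaining-life relation: RL = (t_current − t_min) / CR
RL = (11.3 − 5.7) / 0.12 = 5.6 / 0.12 = 46.7 years

46.7 years


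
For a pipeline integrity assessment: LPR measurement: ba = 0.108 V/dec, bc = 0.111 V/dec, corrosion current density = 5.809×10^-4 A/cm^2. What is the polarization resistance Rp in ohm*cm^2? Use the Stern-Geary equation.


Apply the Stern-Geary equation: Rp = ba*bc / (2.303*icorr*(ba+bc))
ba*bc = 0.108*0.111 = 0.011988
ba+bc = 0.219; 2.303*icorr*(ba+bc) = 2.303*5.809×10^-4*0.219 = 2.9298098×10^-4
Rp = 0.011988 / 2.9298098×10^-4 = 40.9 ohm*cm^2

40.9 ohm*cm^2


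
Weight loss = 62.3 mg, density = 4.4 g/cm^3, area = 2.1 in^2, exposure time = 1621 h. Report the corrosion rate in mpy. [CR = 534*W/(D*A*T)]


Apply the mpy weight-loss relation: CR = 534 * W / (D * A * T)
Numerator: 534 * 62.3 = 33268.2
Denominator: 4.4 * 2.1 * 1621 = 14978.04
CR = 33268.2 / 14978.04 = 2.221 mpy

2.221 mpy


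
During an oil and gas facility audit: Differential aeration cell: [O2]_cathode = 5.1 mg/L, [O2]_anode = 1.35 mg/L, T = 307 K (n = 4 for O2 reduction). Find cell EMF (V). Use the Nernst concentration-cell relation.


Apply the Nernst concentration-cell relation: E = (RT/nF)*ln(C_cathode/C_anode)
RT/nF = 8.314*307/(4*96485) = 0.00661346 V
ln(5.1/1.35) = 1.32914
E = 0.00661346 * 1.32914 = 0.00879 V

0.00879 V


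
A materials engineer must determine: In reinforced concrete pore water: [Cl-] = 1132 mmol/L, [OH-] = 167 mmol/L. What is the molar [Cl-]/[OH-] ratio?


Threshold parameter = [Cl-] / [OH-] (molar basis; both in mmol/L, so units cancel)
Ratio = 1132 / 167 = 6.78

6.78


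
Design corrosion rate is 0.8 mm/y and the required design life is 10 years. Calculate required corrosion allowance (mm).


Corrosion allowance = CR × design life
CA = 0.8 * 10 = 8.0 mm

8.0 mm


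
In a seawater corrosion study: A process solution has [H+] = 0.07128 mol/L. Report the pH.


pH = −log10[H+]
pH = −log10(0.07128) = 1.15

1.15


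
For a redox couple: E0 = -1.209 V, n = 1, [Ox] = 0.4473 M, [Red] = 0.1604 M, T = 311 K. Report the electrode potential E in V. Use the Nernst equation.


Apply the Nernst equation: E = E0 + (RT/nF)*ln([Ox]/[Red])
Step 1: RT/nF = 8.314*311/(1*96485) = 0.02679851 V
Step 2: [Ox]/[Red] = 0.4473/0.1604 = 2.788653
Step 3: ln(2.788653) = 1.025559
Step 4: correction = 0.02679851 * 1.025559 = 0.0275 V
E = -1.209 + 0.0275 = -1.1815 V

-1.1815 V


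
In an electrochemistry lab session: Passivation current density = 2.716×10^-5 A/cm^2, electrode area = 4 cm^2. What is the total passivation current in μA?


I = i_pass * A, then convert A → μA (×10^6)
I = 2.716×10^-5 * 4 * 10^6 = 108.64 μA

108.64 μA


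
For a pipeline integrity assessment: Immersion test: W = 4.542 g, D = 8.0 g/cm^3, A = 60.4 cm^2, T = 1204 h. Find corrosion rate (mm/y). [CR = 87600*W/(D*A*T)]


Apply the mm/y weight-loss relation: CR = 87600 * W / (D * A * T)
Numerator: 87600 * 4.542 = 397879.2
Denominator: 8.0 * 60.4 * 1204 = 581772.8
CR = 397879.2 / 581772.8 = 0.6839 mm/y

0.6839 mm/y


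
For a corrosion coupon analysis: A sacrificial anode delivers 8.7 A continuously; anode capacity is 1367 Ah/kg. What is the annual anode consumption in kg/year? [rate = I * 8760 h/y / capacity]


Annual consumption = current * hours per year / capacity
Rate = 8.7 * 8760 / 1367 = 55.8 kg/year

55.8 kg/year


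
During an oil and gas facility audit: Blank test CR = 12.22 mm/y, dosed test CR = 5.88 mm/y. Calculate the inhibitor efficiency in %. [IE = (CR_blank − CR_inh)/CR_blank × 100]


Apply the inhibitor-efficiency definition: IE = (CR_blank − CR_inh)/CR_blank × 100
IE = (12.22 − 5.88) / 12.22 × 100
IE = 6.34 / 12.22 × 100 = 51.9 %

51.9 %


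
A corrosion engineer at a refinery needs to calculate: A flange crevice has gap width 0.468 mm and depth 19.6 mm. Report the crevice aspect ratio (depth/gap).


Aspect ratio = depth / gap
Ratio = 19.6 / 0.468 = 41.9

41.9


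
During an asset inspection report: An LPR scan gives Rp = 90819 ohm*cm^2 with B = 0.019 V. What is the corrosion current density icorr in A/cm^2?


Apply the Stern-Geary relation: icorr = B / Rp
icorr = 0.019 / 90819 = 2.092×10^-7 A/cm^2

2.092×10^-7 A/cm^2


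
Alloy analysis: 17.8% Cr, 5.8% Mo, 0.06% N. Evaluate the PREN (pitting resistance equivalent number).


Apply the PREN formula: PREN = Cr + 3.3*Mo + 16*N
PREN = 17.8 + 3.3*5.8 + 16*0.06
PREN = 17.8 + 19.14 + 0.96 = 37.9

37.9


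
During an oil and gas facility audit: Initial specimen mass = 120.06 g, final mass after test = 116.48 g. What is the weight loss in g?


Weight loss = initial − final
WL = 120.06 − 116.48 = 3.58 g

3.58 g


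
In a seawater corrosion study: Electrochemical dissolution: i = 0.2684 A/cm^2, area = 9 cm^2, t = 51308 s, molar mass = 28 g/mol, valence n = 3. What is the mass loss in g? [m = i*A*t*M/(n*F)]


Apply Faraday's law: m = i*A*t*M / (n*F)
Total charge passed Q = i*A*t = 0.2684*9*51308 = 123939.6048 C
m = Q*M/(n*F) = 123939.6048*28/(3*96485) = 11.989 g

11.989 g


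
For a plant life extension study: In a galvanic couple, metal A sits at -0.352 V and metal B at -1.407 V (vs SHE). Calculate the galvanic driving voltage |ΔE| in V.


Driving voltage is the absolute potential difference.
|ΔE| = |-0.352 − (-1.407)| = 1.055 V

1.055 V


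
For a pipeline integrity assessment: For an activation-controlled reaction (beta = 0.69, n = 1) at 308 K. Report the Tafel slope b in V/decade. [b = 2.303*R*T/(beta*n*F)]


Apply the Tafel slope relation: b = 2.303*R*T/(beta*n*F)
Numerator: 2.303 * 8.314 * 308 = 5897.32
Denominator: 0.69 * 1 * 96485 = 66574.65
b = 5897.32 / 66574.65 = 0.089 V/decade

0.089 V/decade


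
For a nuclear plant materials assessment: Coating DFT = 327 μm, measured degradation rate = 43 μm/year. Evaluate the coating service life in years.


Service life = thickness / degradation rate
Life = 327 / 43 = 7.6 years

7.6 years


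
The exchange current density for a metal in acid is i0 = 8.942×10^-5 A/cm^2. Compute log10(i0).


i0 = 8.942×10^-5 A/cm^2
log10(i0) = -4.049

-4.049


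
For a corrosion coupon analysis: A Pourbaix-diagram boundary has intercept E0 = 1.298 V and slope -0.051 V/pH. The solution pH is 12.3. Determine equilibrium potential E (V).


Apply the Pourbaix line equation: E = E0 + slope*pH
E = 1.298 + (-0.051)*12.3 = 1.298 + (-0.6273) = 0.6707 V
Rounded to 3 decimal places: E = 0.671 V

0.671 V


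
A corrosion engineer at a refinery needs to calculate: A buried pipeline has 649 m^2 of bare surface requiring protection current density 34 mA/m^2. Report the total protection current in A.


I = area * current density, then convert mA → A (÷1000)
I = 649 * 34 / 1000 = 22.07 A

22.07 A


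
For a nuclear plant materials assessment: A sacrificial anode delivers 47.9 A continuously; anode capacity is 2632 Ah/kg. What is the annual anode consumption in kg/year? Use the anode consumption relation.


Annual consumption = current * hours per year / capacity
Rate = 47.9 * 8760 / 2632 = 159.4 kg/year

159.4 kg/year


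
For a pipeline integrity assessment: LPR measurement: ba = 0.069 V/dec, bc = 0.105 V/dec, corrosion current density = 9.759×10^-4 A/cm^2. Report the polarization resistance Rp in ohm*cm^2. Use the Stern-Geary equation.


Apply the Stern-Geary equation: Rp = ba*bc / (2.303*icorr*(ba+bc))
ba*bc = 0.069*0.105 = 0.007245
ba+bc = 0.174; 2.303*icorr*(ba+bc) = 2.303*9.759×10^-4*0.174 = 3.910646×10^-4
Rp = 0.007245 / 3.910646×10^-4 = 18.53 ohm*cm^2

18.53 ohm*cm^2


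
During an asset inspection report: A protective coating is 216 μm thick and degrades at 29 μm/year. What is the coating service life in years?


Service life = thickness / degradation rate
Life = 216 / 29 = 7.4 years

7.4 years


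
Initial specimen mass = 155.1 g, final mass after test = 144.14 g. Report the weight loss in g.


Weight loss = initial − final
WL = 155.1 − 144.14 = 10.96 g

10.96 g


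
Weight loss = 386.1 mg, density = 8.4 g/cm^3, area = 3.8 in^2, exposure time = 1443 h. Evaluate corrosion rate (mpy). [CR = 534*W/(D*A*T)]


Apply the mpy weight-loss relation: CR = 534 * W / (D * A * T)
Numerator: 534 * 386.1 = 206177.4
Denominator: 8.4 * 3.8 * 1443 = 46060.56
CR = 206177.4 / 46060.56 = 4.4762 mpy

4.4762 mpy


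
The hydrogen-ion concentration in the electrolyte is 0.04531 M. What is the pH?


pH = −log10[H+]
pH = −log10(0.04531) = 1.34

1.34


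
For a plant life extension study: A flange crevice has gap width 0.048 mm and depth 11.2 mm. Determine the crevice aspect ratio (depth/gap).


Aspect ratio = depth / gap
Ratio = 11.2 / 0.048 = 233.3

233.3


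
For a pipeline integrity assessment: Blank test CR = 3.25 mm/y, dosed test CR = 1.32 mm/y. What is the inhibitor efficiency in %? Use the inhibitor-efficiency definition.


Apply the inhibitor-efficiency definition: IE = (CR_blank − CR_inh)/CR_blank × 100
IE = (3.25 − 1.32) / 3.25 × 100
IE = 1.93 / 3.25 × 100 = 59.4 %

59.4 %


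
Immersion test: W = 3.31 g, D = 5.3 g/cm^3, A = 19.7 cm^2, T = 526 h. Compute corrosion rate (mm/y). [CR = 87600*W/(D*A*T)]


Apply the mm/y weight-loss relation: CR = 87600 * W / (D * A * T)
Numerator: 87600 * 3.31 = 289956.0
Denominator: 5.3 * 19.7 * 526 = 54919.66
CR = 289956.0 / 54919.66 = 5.279639 mm/y

5.279639 mm/y


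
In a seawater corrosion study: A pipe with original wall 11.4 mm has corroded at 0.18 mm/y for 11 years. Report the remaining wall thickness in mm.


Remaining wall = original − CR × time
t = 11.4 − 0.18*11 = 11.4 − 1.98 = 9.42 mm

9.42 mm


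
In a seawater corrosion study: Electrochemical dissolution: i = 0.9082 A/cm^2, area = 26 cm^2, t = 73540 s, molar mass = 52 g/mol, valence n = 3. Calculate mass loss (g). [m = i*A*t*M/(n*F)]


Apply Faraday's law: m = i*A*t*M / (n*F)
Total charge passed Q = i*A*t = 0.9082*26*73540 = 1736514.728 C
m = Q*M/(n*F) = 1736514.728*52/(3*96485) = 311.961 g

311.961 g


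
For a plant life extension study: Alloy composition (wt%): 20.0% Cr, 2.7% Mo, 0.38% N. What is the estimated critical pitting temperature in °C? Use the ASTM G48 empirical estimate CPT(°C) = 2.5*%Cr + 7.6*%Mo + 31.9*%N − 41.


Apply the ASTM G48 empirical CPT estimate: CPT(°C) = 2.5*%Cr + 7.6*%Mo + 31.9*%N − 41
2.5*20.0 = 50; 7.6*2.7 = 20.52; 31.9*0.38 = 12.122
CPT = 50 + 20.52 + 12.122 − 41 = 41.642 °C
Rounded to 0.1 °C: CPT ≈ 41.6 °C

41.6 °C


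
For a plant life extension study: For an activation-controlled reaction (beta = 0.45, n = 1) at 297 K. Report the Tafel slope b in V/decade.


Apply the Tafel slope relation: b = 2.303*R*T/(beta*n*F)
Numerator: 2.303 * 8.314 * 297 = 5686.7
Denominator: 0.45 * 1 * 96485 = 43418.25
b = 5686.7 / 43418.25 = 0.131 V/decade

0.131 V/decade


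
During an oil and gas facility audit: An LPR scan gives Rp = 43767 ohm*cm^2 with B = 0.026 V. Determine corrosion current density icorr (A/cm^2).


Apply the Stern-Geary relation: icorr = B / Rp
icorr = 0.026 / 43767 = 5.941×10^-7 A/cm^2

5.941×10^-7 A/cm^2


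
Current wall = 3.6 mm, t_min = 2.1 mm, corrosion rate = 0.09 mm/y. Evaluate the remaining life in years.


Apply the remaining-life relation: RL = (t_current − t_min) / CR
RL = (3.6 − 2.1) / 0.09 = 1.5 / 0.09 = 16.7 years

16.7 years


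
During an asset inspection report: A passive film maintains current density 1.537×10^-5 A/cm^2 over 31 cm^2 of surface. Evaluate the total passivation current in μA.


I = i_pass * A, then convert A → μA (×10^6)
I = 1.537×10^-5 * 31 * 10^6 = 476.47 μA

476.47 μA


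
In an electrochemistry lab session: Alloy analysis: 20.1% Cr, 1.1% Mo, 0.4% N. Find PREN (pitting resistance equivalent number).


Apply the PREN formula: PREN = Cr + 3.3*Mo + 16*N
PREN = 20.1 + 3.3*1.1 + 16*0.4
PREN = 20.1 + 3.63 + 6.4 = 30.13

30.13


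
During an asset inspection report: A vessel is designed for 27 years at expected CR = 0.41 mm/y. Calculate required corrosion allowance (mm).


Corrosion allowance = CR × design life
CA = 0.41 * 27 = 11.07 mm

11.07 mm


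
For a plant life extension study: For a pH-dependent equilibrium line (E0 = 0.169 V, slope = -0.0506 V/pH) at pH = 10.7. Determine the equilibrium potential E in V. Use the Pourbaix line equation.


Apply the Pourbaix line equation: E = E0 + slope*pH
E = 0.169 + (-0.0506)*10.7 = 0.169 + (-0.54142) = -0.37242 V
Rounded to 3 decimal places: E = -0.372 V

-0.372 V


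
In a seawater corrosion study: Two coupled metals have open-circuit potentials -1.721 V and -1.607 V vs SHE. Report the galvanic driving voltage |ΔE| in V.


Driving voltage is the absolute potential difference.
|ΔE| = |-1.721 − (-1.607)| = 0.114 V

0.114 V


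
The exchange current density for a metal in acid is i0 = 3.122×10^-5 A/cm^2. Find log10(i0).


i0 = 3.122×10^-5 A/cm^2
log10(i0) = -4.506

-4.506


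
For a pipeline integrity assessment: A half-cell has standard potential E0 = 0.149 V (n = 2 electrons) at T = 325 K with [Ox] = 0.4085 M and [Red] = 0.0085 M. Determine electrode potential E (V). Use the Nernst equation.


Apply the Nernst equation: E = E0 + (RT/nF)*ln([Ox]/[Red])
Step 1: RT/nF = 8.314*325/(2*96485) = 0.01400244 V
Step 2: [Ox]/[Red] = 0.4085/0.0085 = 48.058824
Step 3: ln(48.058824) = 3.872426
Step 4: correction = 0.01400244 * 3.872426 = 0.0542 V
E = 0.149 + 0.0542 = 0.2032 V

0.2032 V


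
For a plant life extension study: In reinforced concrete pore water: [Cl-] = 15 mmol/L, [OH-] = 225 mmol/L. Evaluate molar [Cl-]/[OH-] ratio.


Threshold parameter = [Cl-] / [OH-] (molar basis; both in mmol/L, so units cancel)
Ratio = 15 / 225 = 0.07

0.07


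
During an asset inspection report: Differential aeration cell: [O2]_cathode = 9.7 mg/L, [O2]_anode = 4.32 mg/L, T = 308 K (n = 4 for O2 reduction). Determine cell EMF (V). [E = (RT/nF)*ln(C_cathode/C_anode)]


Apply the Nernst concentration-cell relation: E = (RT/nF)*ln(C_cathode/C_anode)
RT/nF = 8.314*308/(4*96485) = 0.006635 V
ln(9.7/4.32) = 0.80887
E = 0.006635 * 0.80887 = 0.00537 V

0.00537 V


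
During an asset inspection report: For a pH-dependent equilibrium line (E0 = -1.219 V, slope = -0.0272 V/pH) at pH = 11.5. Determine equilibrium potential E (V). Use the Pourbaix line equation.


Apply the Pourbaix line equation: E = E0 + slope*pH
E = -1.219 + (-0.0272)*11.5 = -1.219 + (-0.3128) = -1.5318 V
Rounded to 4 decimal places: E = -1.5318 V

-1.5318 V


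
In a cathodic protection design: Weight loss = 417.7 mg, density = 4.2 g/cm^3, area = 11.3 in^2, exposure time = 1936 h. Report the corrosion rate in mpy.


Apply the mpy weight-loss relation: CR = 534 * W / (D * A * T)
Numerator: 534 * 417.7 = 223051.8
Denominator: 4.2 * 11.3 * 1936 = 91882.56
CR = 223051.8 / 91882.56 = 2.42757 mpy

2.42757 mpy


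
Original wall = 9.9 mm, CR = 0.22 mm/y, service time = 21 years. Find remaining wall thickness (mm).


Remaining wall = original − CR × time
t = 9.9 − 0.22*21 = 9.9 − 4.62 = 5.28 mm

5.28 mm


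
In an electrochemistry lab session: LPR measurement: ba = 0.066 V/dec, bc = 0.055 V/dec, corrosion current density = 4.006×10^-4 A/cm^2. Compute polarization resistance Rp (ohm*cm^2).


Apply the Stern-Geary equation: Rp = ba*bc / (2.303*icorr*(ba+bc))
ba*bc = 0.066*0.055 = 0.00363
ba+bc = 0.121; 2.303*icorr*(ba+bc) = 2.303*4.006×10^-4*0.121 = 1.116324×10^-4
Rp = 0.00363 / 1.116324×10^-4 = 32.5 ohm*cm^2

32.5 ohm*cm^2


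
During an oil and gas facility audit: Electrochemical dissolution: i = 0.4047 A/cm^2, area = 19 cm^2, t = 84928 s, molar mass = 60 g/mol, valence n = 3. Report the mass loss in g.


Apply Faraday's law: m = i*A*t*M / (n*F)
Total charge passed Q = i*A*t = 0.4047*19*84928 = 653036.8704 C
m = Q*M/(n*F) = 653036.8704*60/(3*96485) = 135.36547 g

135.36547 g


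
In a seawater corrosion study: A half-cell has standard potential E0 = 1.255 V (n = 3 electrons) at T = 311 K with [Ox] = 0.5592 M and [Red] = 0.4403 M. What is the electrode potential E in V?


Apply the Nernst equation: E = E0 + (RT/nF)*ln([Ox]/[Red])
Step 1: RT/nF = 8.314*311/(3*96485) = 0.00893284 V
Step 2: [Ox]/[Red] = 0.5592/0.4403 = 1.270043
Step 3: ln(1.270043) = 0.239051
Step 4: correction = 0.00893284 * 0.239051 = 0.002 V
E = 1.255 + 0.002 = 1.257 V

1.257 V


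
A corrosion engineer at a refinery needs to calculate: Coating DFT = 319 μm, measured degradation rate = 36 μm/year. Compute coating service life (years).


Service life = thickness / degradation rate
Life = 319 / 36 = 8.9 years

8.9 years


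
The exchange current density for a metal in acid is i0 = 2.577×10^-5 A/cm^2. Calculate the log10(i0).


i0 = 2.577×10^-5 A/cm^2
log10(i0) = -4.589

-4.589


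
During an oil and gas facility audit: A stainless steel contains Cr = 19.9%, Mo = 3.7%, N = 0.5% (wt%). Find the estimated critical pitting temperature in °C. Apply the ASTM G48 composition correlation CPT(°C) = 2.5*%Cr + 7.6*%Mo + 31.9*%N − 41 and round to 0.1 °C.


Apply the ASTM G48 empirical CPT estimate: CPT(°C) = 2.5*%Cr + 7.6*%Mo + 31.9*%N − 41
2.5*19.9 = 49.75; 7.6*3.7 = 28.12; 31.9*0.5 = 15.95
CPT = 49.75 + 28.12 + 15.95 − 41 = 52.82 °C
Rounded to 0.1 °C: CPT ≈ 52.8 °C

52.8 °C


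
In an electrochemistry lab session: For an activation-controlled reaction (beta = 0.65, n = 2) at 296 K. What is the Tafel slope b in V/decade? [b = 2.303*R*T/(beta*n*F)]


Apply the Tafel slope relation: b = 2.303*R*T/(beta*n*F)
Numerator: 2.303 * 8.314 * 296 = 5667.55
Denominator: 0.65 * 2 * 96485 = 125430.5
b = 5667.55 / 125430.5 = 0.0452 V/decade

0.0452 V/decade


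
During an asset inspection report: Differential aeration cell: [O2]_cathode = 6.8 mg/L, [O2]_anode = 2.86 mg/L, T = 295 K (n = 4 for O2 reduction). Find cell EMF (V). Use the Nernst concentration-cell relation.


Apply the Nernst concentration-cell relation: E = (RT/nF)*ln(C_cathode/C_anode)
RT/nF = 8.314*295/(4*96485) = 0.00635495 V
ln(6.8/2.86) = 0.8661
E = 0.00635495 * 0.8661 = 0.0055 V

0.0055 V


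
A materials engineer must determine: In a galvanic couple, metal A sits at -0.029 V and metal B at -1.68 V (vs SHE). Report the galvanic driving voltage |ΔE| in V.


Driving voltage is the absolute potential difference.
|ΔE| = |-0.029 − (-1.68)| = 1.651 V

1.651 V


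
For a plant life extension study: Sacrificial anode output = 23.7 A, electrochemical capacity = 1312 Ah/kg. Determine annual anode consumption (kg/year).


Annual consumption = current * hours per year / capacity
Rate = 23.7 * 8760 / 1312 = 158.2 kg/year

158.2 kg/year


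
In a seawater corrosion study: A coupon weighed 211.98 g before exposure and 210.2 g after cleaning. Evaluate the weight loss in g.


Weight loss = initial − final
WL = 211.98 − 210.2 = 1.78 g

1.78 g


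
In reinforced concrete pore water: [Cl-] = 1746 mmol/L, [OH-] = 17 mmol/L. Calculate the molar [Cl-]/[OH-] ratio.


Threshold parameter = [Cl-] / [OH-] (molar basis; both in mmol/L, so units cancel)
Ratio = 1746 / 17 = 102.71

102.71


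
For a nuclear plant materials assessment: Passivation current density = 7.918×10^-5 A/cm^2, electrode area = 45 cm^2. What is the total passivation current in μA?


I = i_pass * A, then convert A → μA (×10^6)
I = 7.918×10^-5 * 45 * 10^6 = 3563.1 μA

3563.1 μA


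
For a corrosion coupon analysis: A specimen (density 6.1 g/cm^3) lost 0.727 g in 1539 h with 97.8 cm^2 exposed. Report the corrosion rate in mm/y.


Apply the mm/y weight-loss relation: CR = 87600 * W / (D * A * T)
Numerator: 87600 * 0.727 = 63685.2
Denominator: 6.1 * 97.8 * 1539 = 918136.62
CR = 63685.2 / 918136.62 = 0.0694 mm/y

0.0694 mm/y


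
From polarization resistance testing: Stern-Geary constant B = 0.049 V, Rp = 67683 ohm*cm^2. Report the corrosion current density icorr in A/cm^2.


Apply the Stern-Geary relation: icorr = B / Rp
icorr = 0.049 / 67683 = 7.24×10^-7 A/cm^2

7.24×10^-7 A/cm^2


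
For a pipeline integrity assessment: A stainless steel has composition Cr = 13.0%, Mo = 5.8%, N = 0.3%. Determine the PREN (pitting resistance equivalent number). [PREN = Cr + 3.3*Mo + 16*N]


Apply the PREN formula: PREN = Cr + 3.3*Mo + 16*N
PREN = 13.0 + 3.3*5.8 + 16*0.3
PREN = 13.0 + 19.14 + 4.8 = 36.94

36.94


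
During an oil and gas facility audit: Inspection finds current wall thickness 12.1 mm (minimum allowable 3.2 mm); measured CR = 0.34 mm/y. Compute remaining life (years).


Apply the remaining-life relation: RL = (t_current − t_min) / CR
RL = (12.1 − 3.2) / 0.34 = 8.9 / 0.34 = 26.2 years

26.2 years


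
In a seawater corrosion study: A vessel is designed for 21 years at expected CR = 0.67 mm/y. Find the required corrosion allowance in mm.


Corrosion allowance = CR × design life
CA = 0.67 * 21 = 14.07 mm

14.07 mm


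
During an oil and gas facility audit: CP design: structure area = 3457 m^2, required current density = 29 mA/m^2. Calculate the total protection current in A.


I = area * current density, then convert mA → A (÷1000)
I = 3457 * 29 / 1000 = 100.25 A

100.25 A


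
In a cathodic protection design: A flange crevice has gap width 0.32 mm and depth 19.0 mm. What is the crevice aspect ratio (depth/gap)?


Aspect ratio = depth / gap
Ratio = 19.0 / 0.32 = 59.4

59.4


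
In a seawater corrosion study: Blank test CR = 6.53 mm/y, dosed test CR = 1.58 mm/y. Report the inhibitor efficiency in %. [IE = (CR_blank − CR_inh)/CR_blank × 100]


Apply the inhibitor-efficiency definition: IE = (CR_blank − CR_inh)/CR_blank × 100
IE = (6.53 − 1.58) / 6.53 × 100
IE = 4.95 / 6.53 × 100 = 75.8 %

75.8 %


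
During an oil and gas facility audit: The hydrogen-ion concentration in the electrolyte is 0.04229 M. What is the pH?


pH = −log10[H+]
pH = −log10(0.04229) = 1.37

1.37


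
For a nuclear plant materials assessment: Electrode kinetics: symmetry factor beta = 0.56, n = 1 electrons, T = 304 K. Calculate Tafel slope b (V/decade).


Apply the Tafel slope relation: b = 2.303*R*T/(beta*n*F)
Numerator: 2.303 * 8.314 * 304 = 5820.73
Denominator: 0.56 * 1 * 96485 = 54031.6
b = 5820.73 / 54031.6 = 0.1077 V/decade

0.1077 V/decade


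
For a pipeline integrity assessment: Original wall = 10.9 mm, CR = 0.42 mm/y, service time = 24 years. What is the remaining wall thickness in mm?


Remaining wall = original − CR × time
t = 10.9 − 0.42*24 = 10.9 − 10.08 = 0.82 mm

0.82 mm


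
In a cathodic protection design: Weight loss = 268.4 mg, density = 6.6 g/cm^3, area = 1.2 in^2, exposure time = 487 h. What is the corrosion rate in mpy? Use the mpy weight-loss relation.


Apply the mpy weight-loss relation: CR = 534 * W / (D * A * T)
Numerator: 534 * 268.4 = 143325.6
Denominator: 6.6 * 1.2 * 487 = 3857.04
CR = 143325.6 / 3857.04 = 37.15948 mpy

37.15948 mpy


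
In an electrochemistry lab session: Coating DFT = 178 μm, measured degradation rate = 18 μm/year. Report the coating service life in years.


Service life = thickness / degradation rate
Life = 178 / 18 = 9.9 years

9.9 years


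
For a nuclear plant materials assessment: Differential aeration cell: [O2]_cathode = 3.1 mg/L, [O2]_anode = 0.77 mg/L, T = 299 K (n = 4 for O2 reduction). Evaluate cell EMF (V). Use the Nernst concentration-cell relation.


Apply the Nernst concentration-cell relation: E = (RT/nF)*ln(C_cathode/C_anode)
RT/nF = 8.314*299/(4*96485) = 0.00644112 V
ln(3.1/0.77) = 1.39277
E = 0.00644112 * 1.39277 = 0.00897 V

0.00897 V


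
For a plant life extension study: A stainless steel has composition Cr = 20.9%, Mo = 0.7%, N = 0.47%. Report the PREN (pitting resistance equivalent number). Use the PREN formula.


Apply the PREN formula: PREN = Cr + 3.3*Mo + 16*N
PREN = 20.9 + 3.3*0.7 + 16*0.47
PREN = 20.9 + 2.31 + 7.52 = 30.73

30.73


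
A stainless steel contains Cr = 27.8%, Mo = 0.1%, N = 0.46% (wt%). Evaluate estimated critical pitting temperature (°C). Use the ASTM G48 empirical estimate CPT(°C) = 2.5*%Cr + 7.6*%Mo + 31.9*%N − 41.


Apply the ASTM G48 empirical CPT estimate: CPT(°C) = 2.5*%Cr + 7.6*%Mo + 31.9*%N − 41
2.5*27.8 = 69.5; 7.6*0.1 = 0.76; 31.9*0.46 = 14.674
CPT = 69.5 + 0.76 + 14.674 − 41 = 43.934 °C
Rounded to 0.1 °C: CPT ≈ 43.9 °C

43.9 °C


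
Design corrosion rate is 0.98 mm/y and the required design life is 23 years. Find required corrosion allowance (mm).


Corrosion allowance = CR × design life
CA = 0.98 * 23 = 22.54 mm

22.54 mm


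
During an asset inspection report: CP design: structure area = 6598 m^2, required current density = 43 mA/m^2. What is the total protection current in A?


I = area * current density, then convert mA → A (÷1000)
I = 6598 * 43 / 1000 = 283.71 A

283.71 A


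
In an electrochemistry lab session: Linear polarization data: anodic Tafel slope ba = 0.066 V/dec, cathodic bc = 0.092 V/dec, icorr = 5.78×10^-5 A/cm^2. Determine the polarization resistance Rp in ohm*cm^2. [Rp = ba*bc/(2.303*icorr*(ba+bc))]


Apply the Stern-Geary equation: Rp = ba*bc / (2.303*icorr*(ba+bc))
ba*bc = 0.066*0.092 = 0.006072
ba+bc = 0.158; 2.303*icorr*(ba+bc) = 2.303*5.78×10^-5*0.158 = 2.1031917×10^-5
Rp = 0.006072 / 2.1031917×10^-5 = 288.7 ohm*cm^2

288.7 ohm*cm^2


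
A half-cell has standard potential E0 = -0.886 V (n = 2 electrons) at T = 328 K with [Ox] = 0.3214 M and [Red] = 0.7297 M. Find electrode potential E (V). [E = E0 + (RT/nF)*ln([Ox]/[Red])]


Apply the Nernst equation: E = E0 + (RT/nF)*ln([Ox]/[Red])
Step 1: RT/nF = 8.314*328/(2*96485) = 0.01413169 V
Step 2: [Ox]/[Red] = 0.3214/0.7297 = 0.440455
Step 3: ln(0.440455) = -0.819947
Step 4: correction = 0.01413169 * -0.819947 = -0.012 V
E = -0.886 + -0.012 = -0.898 V

-0.898 V


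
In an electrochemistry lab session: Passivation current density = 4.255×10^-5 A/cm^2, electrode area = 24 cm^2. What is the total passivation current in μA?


I = i_pass * A, then convert A → μA (×10^6)
I = 4.255×10^-5 * 24 * 10^6 = 1021.2 μA

1021.2 μA


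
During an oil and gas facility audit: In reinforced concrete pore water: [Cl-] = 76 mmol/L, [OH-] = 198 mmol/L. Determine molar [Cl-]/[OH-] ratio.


Threshold parameter = [Cl-] / [OH-] (molar basis; both in mmol/L, so units cancel)
Ratio = 76 / 198 = 0.38

0.38


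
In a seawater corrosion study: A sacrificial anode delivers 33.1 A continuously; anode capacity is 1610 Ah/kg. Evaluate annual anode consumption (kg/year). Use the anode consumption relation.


Annual consumption = current * hours per year / capacity
Rate = 33.1 * 8760 / 1610 = 180.1 kg/year

180.1 kg/year


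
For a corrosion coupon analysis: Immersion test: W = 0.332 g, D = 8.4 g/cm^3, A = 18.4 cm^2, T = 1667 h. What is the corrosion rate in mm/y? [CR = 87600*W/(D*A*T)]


Apply the mm/y weight-loss relation: CR = 87600 * W / (D * A * T)
Numerator: 87600 * 0.332 = 29083.2
Denominator: 8.4 * 18.4 * 1667 = 257651.52
CR = 29083.2 / 257651.52 = 0.1129 mm/y

0.1129 mm/y


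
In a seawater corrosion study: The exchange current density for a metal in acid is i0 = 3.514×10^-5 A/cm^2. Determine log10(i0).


i0 = 3.514×10^-5 A/cm^2
log10(i0) = -4.454

-4.454


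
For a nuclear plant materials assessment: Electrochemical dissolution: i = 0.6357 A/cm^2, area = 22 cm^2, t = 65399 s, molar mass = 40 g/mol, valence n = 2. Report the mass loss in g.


Apply Faraday's law: m = i*A*t*M / (n*F)
Total charge passed Q = i*A*t = 0.6357*22*65399 = 914631.1746 C
m = Q*M/(n*F) = 914631.1746*40/(2*96485) = 189.59034 g

189.59034 g


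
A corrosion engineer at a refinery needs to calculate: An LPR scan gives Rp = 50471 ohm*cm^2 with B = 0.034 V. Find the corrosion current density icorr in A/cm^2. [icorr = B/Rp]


Apply the Stern-Geary relation: icorr = B / Rp
icorr = 0.034 / 50471 = 6.737×10^-7 A/cm^2

6.737×10^-7 A/cm^2


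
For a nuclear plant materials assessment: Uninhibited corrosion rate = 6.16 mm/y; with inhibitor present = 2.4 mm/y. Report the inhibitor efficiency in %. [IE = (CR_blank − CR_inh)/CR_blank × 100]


Apply the inhibitor-efficiency definition: IE = (CR_blank − CR_inh)/CR_blank × 100
IE = (6.16 − 2.4) / 6.16 × 100
IE = 3.76 / 6.16 × 100 = 61.0 %

61.0 %


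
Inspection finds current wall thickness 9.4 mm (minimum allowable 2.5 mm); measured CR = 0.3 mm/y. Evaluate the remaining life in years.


Apply the remaining-life relation: RL = (t_current − t_min) / CR
RL = (9.4 − 2.5) / 0.3 = 6.9 / 0.3 = 23.0 years

23.0 years


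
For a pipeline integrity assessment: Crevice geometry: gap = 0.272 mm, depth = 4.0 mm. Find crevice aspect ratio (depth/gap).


Aspect ratio = depth / gap
Ratio = 4.0 / 0.272 = 14.7

14.7


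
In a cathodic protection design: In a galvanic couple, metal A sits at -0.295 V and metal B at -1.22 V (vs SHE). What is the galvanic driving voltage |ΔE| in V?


Driving voltage is the absolute potential difference.
|ΔE| = |-0.295 − (-1.22)| = 0.925 V

0.925 V


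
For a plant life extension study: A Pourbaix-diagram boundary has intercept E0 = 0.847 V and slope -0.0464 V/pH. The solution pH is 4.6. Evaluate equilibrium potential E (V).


Apply the Pourbaix line equation: E = E0 + slope*pH
E = 0.847 + (-0.0464)*4.6 = 0.847 + (-0.21344) = 0.63356 V
Rounded to 3 decimal places: E = 0.634 V

0.634 V


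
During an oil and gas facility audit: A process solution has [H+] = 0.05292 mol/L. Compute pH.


pH = −log10[H+]
pH = −log10(0.05292) = 1.28

1.28


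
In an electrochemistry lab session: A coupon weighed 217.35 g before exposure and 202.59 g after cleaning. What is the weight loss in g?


Weight loss = initial − final
WL = 217.35 − 202.59 = 14.76 g

14.76 g


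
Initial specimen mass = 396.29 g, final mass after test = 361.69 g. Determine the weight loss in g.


Weight loss = initial − final
WL = 396.29 − 361.69 = 34.6 g

34.6 g


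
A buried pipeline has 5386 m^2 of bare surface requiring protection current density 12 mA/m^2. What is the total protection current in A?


I = area * current density, then convert mA → A (÷1000)
I = 5386 * 12 / 1000 = 64.63 A

64.63 A


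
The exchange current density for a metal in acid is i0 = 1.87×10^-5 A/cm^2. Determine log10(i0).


i0 = 1.87×10^-5 A/cm^2
log10(i0) = -4.728

-4.728


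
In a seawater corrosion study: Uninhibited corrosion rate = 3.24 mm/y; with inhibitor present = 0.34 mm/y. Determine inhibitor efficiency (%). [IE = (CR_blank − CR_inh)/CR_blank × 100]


Apply the inhibitor-efficiency definition: IE = (CR_blank − CR_inh)/CR_blank × 100
IE = (3.24 − 0.34) / 3.24 × 100
IE = 2.9 / 3.24 × 100 = 89.5 %

89.5 %


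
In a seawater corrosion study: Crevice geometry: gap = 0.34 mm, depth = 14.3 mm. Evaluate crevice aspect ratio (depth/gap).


Aspect ratio = depth / gap
Ratio = 14.3 / 0.34 = 42.1

42.1


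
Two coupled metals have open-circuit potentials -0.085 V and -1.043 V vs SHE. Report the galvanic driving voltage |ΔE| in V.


Driving voltage is the absolute potential difference.
|ΔE| = |-0.085 − (-1.043)| = 0.958 V

0.958 V


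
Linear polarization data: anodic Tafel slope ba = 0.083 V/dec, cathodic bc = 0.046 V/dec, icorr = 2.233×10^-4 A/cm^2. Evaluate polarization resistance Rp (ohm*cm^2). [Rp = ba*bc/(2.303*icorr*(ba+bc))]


Apply the Stern-Geary equation: Rp = ba*bc / (2.303*icorr*(ba+bc))
ba*bc = 0.083*0.046 = 0.003818
ba+bc = 0.129; 2.303*icorr*(ba+bc) = 2.303*2.233×10^-4*0.129 = 6.6339527×10^-5
Rp = 0.003818 / 6.6339527×10^-5 = 57.55 ohm*cm^2

57.55 ohm*cm^2


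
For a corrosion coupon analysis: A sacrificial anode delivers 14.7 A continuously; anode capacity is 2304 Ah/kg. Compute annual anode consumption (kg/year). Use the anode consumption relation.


Annual consumption = current * hours per year / capacity
Rate = 14.7 * 8760 / 2304 = 55.9 kg/year

55.9 kg/year


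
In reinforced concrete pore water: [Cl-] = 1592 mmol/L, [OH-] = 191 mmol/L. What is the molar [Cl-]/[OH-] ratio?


Threshold parameter = [Cl-] / [OH-] (molar basis; both in mmol/L, so units cancel)
Ratio = 1592 / 191 = 8.34

8.34


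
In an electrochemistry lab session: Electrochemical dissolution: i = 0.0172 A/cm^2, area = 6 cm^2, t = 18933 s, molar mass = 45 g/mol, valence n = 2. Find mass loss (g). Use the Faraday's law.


Apply Faraday's law: m = i*A*t*M / (n*F)
Total charge passed Q = i*A*t = 0.0172*6*18933 = 1953.8856 C
m = Q*M/(n*F) = 1953.8856*45/(2*96485) = 0.4556 g

0.4556 g


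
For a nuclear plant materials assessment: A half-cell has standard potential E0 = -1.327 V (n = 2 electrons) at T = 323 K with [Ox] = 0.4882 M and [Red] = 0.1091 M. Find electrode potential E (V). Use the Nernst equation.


Apply the Nernst equation: E = E0 + (RT/nF)*ln([Ox]/[Red])
Step 1: RT/nF = 8.314*323/(2*96485) = 0.01391627 V
Step 2: [Ox]/[Red] = 0.4882/0.1091 = 4.474794
Step 3: ln(4.474794) = 1.49846
Step 4: correction = 0.01391627 * 1.49846 = 0.0209 V
E = -1.327 + 0.0209 = -1.3061 V

-1.3061 V


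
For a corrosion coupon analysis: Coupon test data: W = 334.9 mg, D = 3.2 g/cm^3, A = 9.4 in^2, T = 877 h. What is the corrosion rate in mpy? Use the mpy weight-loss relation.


Apply the mpy weight-loss relation: CR = 534 * W / (D * A * T)
Numerator: 534 * 334.9 = 178836.6
Denominator: 3.2 * 9.4 * 877 = 26380.16
CR = 178836.6 / 26380.16 = 6.7792 mpy

6.7792 mpy


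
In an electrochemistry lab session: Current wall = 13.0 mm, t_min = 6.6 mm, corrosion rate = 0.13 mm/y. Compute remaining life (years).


Apply the remaining-life relation: RL = (t_current − t_min) / CR
RL = (13.0 − 6.6) / 0.13 = 6.4 / 0.13 = 49.2 years

49.2 years


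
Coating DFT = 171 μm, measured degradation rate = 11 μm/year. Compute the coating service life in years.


Service life = thickness / degradation rate
Life = 171 / 11 = 15.5 years

15.5 years


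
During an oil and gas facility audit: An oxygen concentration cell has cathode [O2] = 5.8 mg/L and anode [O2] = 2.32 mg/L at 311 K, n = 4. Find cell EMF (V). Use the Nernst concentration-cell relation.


Apply the Nernst concentration-cell relation: E = (RT/nF)*ln(C_cathode/C_anode)
RT/nF = 8.314*311/(4*96485) = 0.00669963 V
ln(5.8/2.32) = 0.91629
E = 0.00669963 * 0.91629 = 0.00614 V

0.00614 V


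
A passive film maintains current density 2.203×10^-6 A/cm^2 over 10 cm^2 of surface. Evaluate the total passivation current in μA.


I = i_pass * A, then convert A → μA (×10^6)
I = 2.203×10^-6 * 10 * 10^6 = 22.03 μA

22.03 μA


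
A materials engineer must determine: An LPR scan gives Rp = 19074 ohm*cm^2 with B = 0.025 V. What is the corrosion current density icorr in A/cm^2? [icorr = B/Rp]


Apply the Stern-Geary relation: icorr = B / Rp
icorr = 0.025 / 19074 = 1.311×10^-6 A/cm^2

1.311×10^-6 A/cm^2


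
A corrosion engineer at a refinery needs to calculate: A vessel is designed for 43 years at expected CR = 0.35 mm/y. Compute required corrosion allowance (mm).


Corrosion allowance = CR × design life
CA = 0.35 * 43 = 15.05 mm

15.05 mm


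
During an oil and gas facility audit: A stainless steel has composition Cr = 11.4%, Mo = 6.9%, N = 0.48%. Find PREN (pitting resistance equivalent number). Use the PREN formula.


Apply the PREN formula: PREN = Cr + 3.3*Mo + 16*N
PREN = 11.4 + 3.3*6.9 + 16*0.48
PREN = 11.4 + 22.77 + 7.68 = 41.85

41.85
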